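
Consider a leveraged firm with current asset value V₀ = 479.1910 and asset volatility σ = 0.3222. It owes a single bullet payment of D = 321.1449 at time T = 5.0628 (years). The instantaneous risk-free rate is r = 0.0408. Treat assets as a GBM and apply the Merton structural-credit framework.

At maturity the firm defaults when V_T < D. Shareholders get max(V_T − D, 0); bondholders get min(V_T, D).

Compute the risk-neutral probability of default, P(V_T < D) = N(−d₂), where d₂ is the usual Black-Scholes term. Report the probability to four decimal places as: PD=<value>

d₁ = [ln(V₀/D) + (r + σ²/2)T] / (σ√T)
   = [ln(479.1910/321.1449) + (0.0408 + 0.5·0.3222²)·5.0628] / (0.3222·√5.0628)
   = [0.400207 + 0.469354] / 0.724971 = 1.199442
d₂ = d₁ − σ√T = 1.199442 − 0.724971 = 0.474470
risk-neutral PD = N(−d₂) = N(-0.474470) = 0.317582

PD=0.3176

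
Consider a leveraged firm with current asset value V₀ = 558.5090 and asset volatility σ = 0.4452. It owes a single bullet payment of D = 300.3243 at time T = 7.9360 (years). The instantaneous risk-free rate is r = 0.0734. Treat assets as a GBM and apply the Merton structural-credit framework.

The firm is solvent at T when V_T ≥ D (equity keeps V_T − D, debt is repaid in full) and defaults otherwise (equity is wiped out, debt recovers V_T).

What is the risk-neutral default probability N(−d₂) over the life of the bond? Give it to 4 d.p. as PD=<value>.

PD=0.3699

d₁ = [ln(V₀/D) + (r + σ²/2)T] / (σ√T)
   = [ln(558.5090/300.3243) + (0.0734 + 0.5·0.4452²)·7.9360] / (0.4452·√7.9360)
   = [0.620408 + 1.368972] / 1.254169 = 1.586214
d₂ = d₁ − σ√T = 1.586214 − 1.254169 = 0.332045
risk-neutral PD = N(−d₂) = N(-0.332045) = 0.369928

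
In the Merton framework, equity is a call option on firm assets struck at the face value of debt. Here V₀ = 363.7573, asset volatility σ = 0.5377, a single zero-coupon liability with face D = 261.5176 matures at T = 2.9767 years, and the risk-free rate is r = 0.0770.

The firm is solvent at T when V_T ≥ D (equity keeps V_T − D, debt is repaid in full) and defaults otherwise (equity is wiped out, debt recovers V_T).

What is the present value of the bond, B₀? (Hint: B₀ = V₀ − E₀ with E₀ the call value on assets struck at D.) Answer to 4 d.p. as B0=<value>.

d₁ = [ln(V₀/D) + (r + σ²/2)T] / (σ√T)
   = [ln(363.7573/261.5176) + (0.0770 + 0.5·0.5377²)·2.9767] / (0.5377·√2.9767)
   = [0.329985 + 0.659520] / 0.927700 = 1.066622
d₂ = d₁ − σ√T = 1.066622 − 0.927700 = 0.138922
N(d₁) = 0.856929,  N(d₂) = 0.555244,  e^(−rT) = 0.795165
E₀ = V₀·N(d₁) − D·e^(−rT)·N(d₂)
   = 363.7573·0.856929 − 261.5176·0.795165·0.555244 = 196.251296
B₀ = V₀ − E₀ = 363.7573 − 196.251296 = 167.506004

B0=167.5060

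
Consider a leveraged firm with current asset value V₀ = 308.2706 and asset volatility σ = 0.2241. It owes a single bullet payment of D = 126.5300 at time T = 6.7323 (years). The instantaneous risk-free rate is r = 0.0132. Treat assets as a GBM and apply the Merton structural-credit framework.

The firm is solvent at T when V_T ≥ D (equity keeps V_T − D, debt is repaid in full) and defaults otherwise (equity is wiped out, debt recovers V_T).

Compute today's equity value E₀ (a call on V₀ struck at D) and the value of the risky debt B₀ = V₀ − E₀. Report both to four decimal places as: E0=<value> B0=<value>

d₁ = [ln(V₀/D) + (r + σ²/2)T] / (σ√T)
   = [ln(308.2706/126.5300) + (0.0132 + 0.5·0.2241²)·6.7323] / (0.2241·√6.7323)
   = [0.890499 + 0.257917] / 0.581465 = 1.975038
d₂ = d₁ − σ√T = 1.975038 − 0.581465 = 1.393573
N(d₁) = 0.975868,  N(d₂) = 0.918277,  e^(−rT) = 0.914968
E₀ = V₀·N(d₁) − D·e^(−rT)·N(d₂)
   = 308.2706·0.975868 − 126.5300·0.914968·0.918277 = 194.521736
B₀ = V₀ − E₀ = 308.2706 − 194.521736 = 113.748864

E0=194.5217 B0=113.7489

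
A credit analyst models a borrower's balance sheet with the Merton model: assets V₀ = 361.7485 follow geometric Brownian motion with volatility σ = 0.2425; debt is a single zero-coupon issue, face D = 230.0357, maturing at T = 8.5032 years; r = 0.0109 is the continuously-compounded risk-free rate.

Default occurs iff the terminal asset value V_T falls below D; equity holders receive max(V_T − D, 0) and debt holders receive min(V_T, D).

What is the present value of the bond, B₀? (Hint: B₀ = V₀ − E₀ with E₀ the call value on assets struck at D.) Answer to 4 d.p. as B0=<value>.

d₁ = [ln(V₀/D) + (r + σ²/2)T] / (σ√T)
   = [ln(361.7485/230.0357) + (0.0109 + 0.5·0.2425²)·8.5032] / (0.2425·√8.5032)
   = [0.452715 + 0.342706] / 0.707136 = 1.124848
d₂ = d₁ − σ√T = 1.124848 − 0.707136 = 0.417712
N(d₁) = 0.869673,  N(d₂) = 0.661921,  e^(−rT) = 0.911481
E₀ = V₀·N(d₁) − D·e^(−rT)·N(d₂)
   = 361.7485·0.869673 − 230.0357·0.911481·0.661921 = 175.815944
B₀ = V₀ − E₀ = 361.7485 − 175.815944 = 185.932556

B0=185.9326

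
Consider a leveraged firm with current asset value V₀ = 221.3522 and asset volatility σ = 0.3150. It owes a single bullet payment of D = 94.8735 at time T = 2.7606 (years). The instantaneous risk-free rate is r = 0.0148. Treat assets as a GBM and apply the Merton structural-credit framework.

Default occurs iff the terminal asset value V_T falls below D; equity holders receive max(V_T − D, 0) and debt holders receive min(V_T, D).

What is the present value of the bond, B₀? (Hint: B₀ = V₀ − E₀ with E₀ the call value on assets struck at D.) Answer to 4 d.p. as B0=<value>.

d₁ = [ln(V₀/D) + (r + σ²/2)T] / (σ√T)
   = [ln(221.3522/94.8735) + (0.0148 + 0.5·0.3150²)·2.7606] / (0.3150·√2.7606)
   = [0.847211 + 0.177817] / 0.523374 = 1.958499
d₂ = d₁ − σ√T = 1.958499 − 0.523374 = 1.435125
N(d₁) = 0.974914,  N(d₂) = 0.924374,  e^(−rT) = 0.959967
E₀ = V₀·N(d₁) − D·e^(−rT)·N(d₂)
   = 221.3522·0.974914 − 94.8735·0.959967·0.924374 = 131.611678
B₀ = V₀ − E₀ = 221.3522 − 131.611678 = 89.740522

B0=89.7405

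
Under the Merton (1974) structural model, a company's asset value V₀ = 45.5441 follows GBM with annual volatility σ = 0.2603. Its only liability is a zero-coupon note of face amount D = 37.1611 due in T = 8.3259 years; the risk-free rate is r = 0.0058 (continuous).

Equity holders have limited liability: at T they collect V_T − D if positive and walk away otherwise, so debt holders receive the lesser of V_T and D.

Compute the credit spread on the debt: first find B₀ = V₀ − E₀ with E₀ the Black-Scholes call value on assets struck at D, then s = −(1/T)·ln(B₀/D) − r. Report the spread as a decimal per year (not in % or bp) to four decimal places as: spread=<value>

spread=0.0282

d₁ = [ln(V₀/D) + (r + σ²/2)T] / (σ√T)
   = [ln(45.5441/37.1611) + (0.0058 + 0.5·0.2603²)·8.3259] / (0.2603·√8.3259)
   = [0.203419 + 0.330355] / 0.751086 = 0.710669
d₂ = d₁ − σ√T = 0.710669 − 0.751086 = -0.040417
N(d₁) = 0.761355,  N(d₂) = 0.483880,  e^(−rT) = 0.952857
E₀ = V₀·N(d₁) − D·e^(−rT)·N(d₂)
   = 45.5441·0.761355 − 37.1611·0.952857·0.483880 = 17.541419
B₀ = V₀ − E₀ = 45.5441 − 17.541419 = 28.002681
spread = −(1/T)·ln(B₀/D) − r = −(1/8.3259)·ln(28.002681/37.1611) − 0.0058 = 0.02818578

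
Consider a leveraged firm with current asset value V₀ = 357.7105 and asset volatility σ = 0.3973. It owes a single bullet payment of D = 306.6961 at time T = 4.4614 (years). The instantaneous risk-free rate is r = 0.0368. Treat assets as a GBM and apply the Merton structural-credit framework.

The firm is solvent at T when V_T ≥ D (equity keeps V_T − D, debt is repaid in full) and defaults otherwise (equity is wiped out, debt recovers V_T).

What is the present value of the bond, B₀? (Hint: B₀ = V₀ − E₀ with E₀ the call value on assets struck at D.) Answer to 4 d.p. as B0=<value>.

B0=201.8456

d₁ = [ln(V₀/D) + (r + σ²/2)T] / (σ√T)
   = [ln(357.7105/306.6961) + (0.0368 + 0.5·0.3973²)·4.4614] / (0.3973·√4.4614)
   = [0.153867 + 0.516289] / 0.839178 = 0.798586
d₂ = d₁ − σ√T = 0.798586 − 0.839178 = -0.040592
N(d₁) = 0.787735,  N(d₂) = 0.483811,  e^(−rT) = 0.848590
E₀ = V₀·N(d₁) − D·e^(−rT)·N(d₂)
   = 357.7105·0.787735 − 306.6961·0.848590·0.483811 = 155.864874
B₀ = V₀ − E₀ = 357.7105 − 155.864874 = 201.845626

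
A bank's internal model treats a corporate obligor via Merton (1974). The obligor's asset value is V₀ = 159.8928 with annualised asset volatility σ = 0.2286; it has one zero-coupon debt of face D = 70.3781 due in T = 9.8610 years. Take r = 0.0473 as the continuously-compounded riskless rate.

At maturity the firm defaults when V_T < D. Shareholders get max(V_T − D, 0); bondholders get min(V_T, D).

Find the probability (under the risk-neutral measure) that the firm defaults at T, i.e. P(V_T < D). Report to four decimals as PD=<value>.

d₁ = [ln(V₀/D) + (r + σ²/2)T] / (σ√T)
   = [ln(159.8928/70.3781) + (0.0473 + 0.5·0.2286²)·9.8610] / (0.2286·√9.8610)
   = [0.820621 + 0.724083] / 0.717855 = 2.151834
d₂ = d₁ − σ√T = 2.151834 − 0.717855 = 1.433979
risk-neutral PD = N(−d₂) = N(-1.433979) = 0.075789

PD=0.0758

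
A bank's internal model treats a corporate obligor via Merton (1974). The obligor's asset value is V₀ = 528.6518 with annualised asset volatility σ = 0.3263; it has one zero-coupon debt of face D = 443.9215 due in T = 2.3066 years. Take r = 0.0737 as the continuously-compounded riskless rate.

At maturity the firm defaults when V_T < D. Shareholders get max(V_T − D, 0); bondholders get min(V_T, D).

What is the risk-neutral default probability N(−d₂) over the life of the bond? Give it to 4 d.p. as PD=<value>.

d₁ = [ln(V₀/D) + (r + σ²/2)T] / (σ√T)
   = [ln(528.6518/443.9215) + (0.0737 + 0.5·0.3263²)·2.3066] / (0.3263·√2.3066)
   = [0.174682 + 0.292790] / 0.495568 = 0.943306
d₂ = d₁ − σ√T = 0.943306 − 0.495568 = 0.447739
risk-neutral PD = N(−d₂) = N(-0.447739) = 0.327171

PD=0.3272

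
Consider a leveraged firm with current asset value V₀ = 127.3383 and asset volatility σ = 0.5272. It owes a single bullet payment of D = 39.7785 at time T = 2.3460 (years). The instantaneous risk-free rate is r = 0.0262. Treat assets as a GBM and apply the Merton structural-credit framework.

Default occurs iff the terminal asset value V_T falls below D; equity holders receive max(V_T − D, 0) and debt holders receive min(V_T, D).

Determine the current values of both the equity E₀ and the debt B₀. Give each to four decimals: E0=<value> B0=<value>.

E0=91.4121 B0=35.9262

d₁ = [ln(V₀/D) + (r + σ²/2)T] / (σ√T)
   = [ln(127.3383/39.7785) + (0.0262 + 0.5·0.5272²)·2.3460] / (0.5272·√2.3460)
   = [1.163521 + 0.387489] / 0.807494 = 1.920768
d₂ = d₁ − σ√T = 1.920768 − 0.807494 = 1.113274
N(d₁) = 0.972620,  N(d₂) = 0.867205,  e^(−rT) = 0.940386
E₀ = V₀·N(d₁) − D·e^(−rT)·N(d₂)
   = 127.3383·0.972620 − 39.7785·0.940386·0.867205 = 91.412081
B₀ = V₀ − E₀ = 127.3383 − 91.412081 = 35.926219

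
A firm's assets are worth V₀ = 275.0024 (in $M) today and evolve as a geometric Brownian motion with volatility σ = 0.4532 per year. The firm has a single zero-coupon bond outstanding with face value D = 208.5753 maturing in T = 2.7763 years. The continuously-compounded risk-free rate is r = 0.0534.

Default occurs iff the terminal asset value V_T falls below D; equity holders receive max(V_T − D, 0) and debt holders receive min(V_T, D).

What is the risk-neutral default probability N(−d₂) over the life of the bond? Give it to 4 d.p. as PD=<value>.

PD=0.4267

d₁ = [ln(V₀/D) + (r + σ²/2)T] / (σ√T)
   = [ln(275.0024/208.5753) + (0.0534 + 0.5·0.4532²)·2.7763] / (0.4532·√2.7763)
   = [0.276480 + 0.433367] / 0.755132 = 0.940029
d₂ = d₁ − σ√T = 0.940029 − 0.755132 = 0.184897
risk-neutral PD = N(−d₂) = N(-0.184897) = 0.426655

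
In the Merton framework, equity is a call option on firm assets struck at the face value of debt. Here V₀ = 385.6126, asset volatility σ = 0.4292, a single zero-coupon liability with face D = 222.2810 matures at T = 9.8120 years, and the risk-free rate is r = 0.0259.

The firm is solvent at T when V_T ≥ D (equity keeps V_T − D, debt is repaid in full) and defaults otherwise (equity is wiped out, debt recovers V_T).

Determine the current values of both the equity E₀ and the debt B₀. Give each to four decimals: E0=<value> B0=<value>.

E0=265.1788 B0=120.4338

d₁ = [ln(V₀/D) + (r + σ²/2)T] / (σ√T)
   = [ln(385.6126/222.2810) + (0.0259 + 0.5·0.4292²)·9.8120] / (0.4292·√9.8120)
   = [0.550891 + 1.157878] / 1.344431 = 1.270998
d₂ = d₁ − σ√T = 1.270998 − 1.344431 = -0.073433
N(d₁) = 0.898135,  N(d₂) = 0.470731,  e^(−rT) = 0.775590
E₀ = V₀·N(d₁) − D·e^(−rT)·N(d₂)
   = 385.6126·0.898135 − 222.2810·0.775590·0.470731 = 265.178774
B₀ = V₀ − E₀ = 385.6126 − 265.178774 = 120.433826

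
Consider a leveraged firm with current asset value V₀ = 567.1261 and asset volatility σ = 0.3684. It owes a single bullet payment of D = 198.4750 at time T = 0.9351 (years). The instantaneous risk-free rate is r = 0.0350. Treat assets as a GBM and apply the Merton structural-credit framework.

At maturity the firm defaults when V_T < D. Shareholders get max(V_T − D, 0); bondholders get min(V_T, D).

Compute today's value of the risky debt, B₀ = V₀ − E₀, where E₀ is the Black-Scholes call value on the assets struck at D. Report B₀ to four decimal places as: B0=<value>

d₁ = [ln(V₀/D) + (r + σ²/2)T] / (σ√T)
   = [ln(567.1261/198.4750) + (0.0350 + 0.5·0.3684²)·0.9351] / (0.3684·√0.9351)
   = [1.049919 + 0.096184] / 0.356245 = 3.217175
d₂ = d₁ − σ√T = 3.217175 − 0.356245 = 2.860930
N(d₁) = 0.999353,  N(d₂) = 0.997888,  e^(−rT) = 0.967801
E₀ = V₀·N(d₁) − D·e^(−rT)·N(d₂)
   = 567.1261·0.999353 − 198.4750·0.967801·0.997888 = 375.080323
B₀ = V₀ − E₀ = 567.1261 − 375.080323 = 192.045777

B0=192.0458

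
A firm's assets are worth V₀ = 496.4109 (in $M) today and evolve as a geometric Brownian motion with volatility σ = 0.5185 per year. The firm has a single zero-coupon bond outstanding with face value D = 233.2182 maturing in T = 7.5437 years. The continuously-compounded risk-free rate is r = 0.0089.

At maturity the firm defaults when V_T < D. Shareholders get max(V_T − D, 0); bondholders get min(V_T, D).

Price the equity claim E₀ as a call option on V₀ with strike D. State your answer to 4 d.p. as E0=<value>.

d₁ = [ln(V₀/D) + (r + σ²/2)T] / (σ√T)
   = [ln(496.4109/233.2182) + (0.0089 + 0.5·0.5185²)·7.5437] / (0.5185·√7.5437)
   = [0.755430 + 1.081172] / 1.424102 = 1.289656
d₂ = d₁ − σ√T = 1.289656 − 1.424102 = -0.134446
N(d₁) = 0.901415,  N(d₂) = 0.446525,  e^(−rT) = 0.935065
E₀ = V₀·N(d₁) − D·e^(−rT)·N(d₂)
   = 496.4109·0.901415 − 233.2182·0.935065·0.446525 = 350.096573

E0=350.0966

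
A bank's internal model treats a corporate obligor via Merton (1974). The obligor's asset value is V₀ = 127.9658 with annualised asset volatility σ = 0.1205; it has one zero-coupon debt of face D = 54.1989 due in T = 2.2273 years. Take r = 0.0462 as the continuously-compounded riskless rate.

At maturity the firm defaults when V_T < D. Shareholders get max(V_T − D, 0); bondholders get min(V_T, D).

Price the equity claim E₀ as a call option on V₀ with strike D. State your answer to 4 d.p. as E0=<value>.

E0=79.0667

d₁ = [ln(V₀/D) + (r + σ²/2)T] / (σ√T)
   = [ln(127.9658/54.1989) + (0.0462 + 0.5·0.1205²)·2.2273] / (0.1205·√2.2273)
   = [0.859102 + 0.119072] / 0.179836 = 5.439260
d₂ = d₁ − σ√T = 5.439260 − 0.179836 = 5.259424
N(d₁) = 1.000000,  N(d₂) = 1.000000,  e^(−rT) = 0.902216
E₀ = V₀·N(d₁) − D·e^(−rT)·N(d₂)
   = 127.9658·1.000000 − 54.1989·0.902216·1.000000 = 79.066682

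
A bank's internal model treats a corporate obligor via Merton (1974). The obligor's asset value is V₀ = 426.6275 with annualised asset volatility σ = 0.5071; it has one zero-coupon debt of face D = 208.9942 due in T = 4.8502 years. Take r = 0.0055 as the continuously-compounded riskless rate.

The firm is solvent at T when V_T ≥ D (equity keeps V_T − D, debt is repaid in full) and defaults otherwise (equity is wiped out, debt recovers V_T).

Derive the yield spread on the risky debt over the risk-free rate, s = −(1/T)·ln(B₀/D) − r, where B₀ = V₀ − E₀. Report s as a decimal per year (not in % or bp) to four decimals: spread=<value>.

spread=0.0527

d₁ = [ln(V₀/D) + (r + σ²/2)T] / (σ√T)
   = [ln(426.6275/208.9942) + (0.0055 + 0.5·0.5071²)·4.8502] / (0.5071·√4.8502)
   = [0.713605 + 0.650292] / 1.116795 = 1.221259
d₂ = d₁ − σ√T = 1.221259 − 1.116795 = 0.104464
N(d₁) = 0.889006,  N(d₂) = 0.541600,  e^(−rT) = 0.973677
E₀ = V₀·N(d₁) − D·e^(−rT)·N(d₂)
   = 426.6275·0.889006 − 208.9942·0.973677·0.541600 = 269.062847
B₀ = V₀ − E₀ = 426.6275 − 269.062847 = 157.564653
spread = −(1/T)·ln(B₀/D) − r = −(1/4.8502)·ln(157.564653/208.9942) − 0.0055 = 0.05273897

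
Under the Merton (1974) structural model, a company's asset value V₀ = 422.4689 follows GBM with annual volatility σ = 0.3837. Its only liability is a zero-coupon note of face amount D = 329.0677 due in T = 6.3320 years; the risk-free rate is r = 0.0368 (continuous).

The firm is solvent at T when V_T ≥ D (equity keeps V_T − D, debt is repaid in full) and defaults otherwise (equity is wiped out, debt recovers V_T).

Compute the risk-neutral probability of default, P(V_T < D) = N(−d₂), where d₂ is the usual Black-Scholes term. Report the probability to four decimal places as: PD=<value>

d₁ = [ln(V₀/D) + (r + σ²/2)T] / (σ√T)
   = [ln(422.4689/329.0677) + (0.0368 + 0.5·0.3837²)·6.3320] / (0.3837·√6.3320)
   = [0.249852 + 0.699134] / 0.965522 = 0.982874
d₂ = d₁ − σ√T = 0.982874 − 0.965522 = 0.017352
risk-neutral PD = N(−d₂) = N(-0.017352) = 0.493078

PD=0.4931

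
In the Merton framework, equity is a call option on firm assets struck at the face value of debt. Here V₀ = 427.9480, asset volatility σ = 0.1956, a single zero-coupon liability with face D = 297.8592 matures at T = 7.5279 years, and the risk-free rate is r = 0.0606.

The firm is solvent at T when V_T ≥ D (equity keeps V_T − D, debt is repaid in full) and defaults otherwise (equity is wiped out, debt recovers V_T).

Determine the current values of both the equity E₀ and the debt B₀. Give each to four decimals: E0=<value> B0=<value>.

d₁ = [ln(V₀/D) + (r + σ²/2)T] / (σ√T)
   = [ln(427.9480/297.8592) + (0.0606 + 0.5·0.1956²)·7.5279] / (0.1956·√7.5279)
   = [0.362381 + 0.600197] / 0.536668 = 1.793619
d₂ = d₁ − σ√T = 1.793619 − 0.536668 = 1.256951
N(d₁) = 0.963563,  N(d₂) = 0.895614,  e^(−rT) = 0.633693
E₀ = V₀·N(d₁) − D·e^(−rT)·N(d₂)
   = 427.9480·0.963563 − 297.8592·0.633693·0.895614 = 243.306517
B₀ = V₀ − E₀ = 427.9480 − 243.306517 = 184.641483

E0=243.3065 B0=184.6415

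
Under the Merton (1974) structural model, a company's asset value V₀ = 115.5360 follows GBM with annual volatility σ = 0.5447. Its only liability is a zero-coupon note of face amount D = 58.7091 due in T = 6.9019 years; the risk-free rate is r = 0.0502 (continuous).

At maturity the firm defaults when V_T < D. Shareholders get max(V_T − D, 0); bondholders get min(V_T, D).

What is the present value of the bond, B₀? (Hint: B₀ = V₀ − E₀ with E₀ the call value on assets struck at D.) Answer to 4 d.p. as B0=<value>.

d₁ = [ln(V₀/D) + (r + σ²/2)T] / (σ√T)
   = [ln(115.5360/58.7091) + (0.0502 + 0.5·0.5447²)·6.9019] / (0.5447·√6.9019)
   = [0.676987 + 1.370366] / 1.431007 = 1.430708
d₂ = d₁ − σ√T = 1.430708 − 1.431007 = -0.000299
N(d₁) = 0.923743,  N(d₂) = 0.499881,  e^(−rT) = 0.707176
E₀ = V₀·N(d₁) − D·e^(−rT)·N(d₂)
   = 115.5360·0.923743 − 58.7091·0.707176·0.499881 = 85.971685
B₀ = V₀ − E₀ = 115.5360 − 85.971685 = 29.564315

B0=29.5643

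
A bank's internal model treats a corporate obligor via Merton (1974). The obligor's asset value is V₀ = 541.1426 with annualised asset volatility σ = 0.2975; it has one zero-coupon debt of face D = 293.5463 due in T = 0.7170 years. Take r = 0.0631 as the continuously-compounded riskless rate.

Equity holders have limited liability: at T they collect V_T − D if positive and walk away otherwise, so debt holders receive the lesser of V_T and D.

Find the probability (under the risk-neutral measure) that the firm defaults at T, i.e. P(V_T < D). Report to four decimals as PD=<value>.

d₁ = [ln(V₀/D) + (r + σ²/2)T] / (σ√T)
   = [ln(541.1426/293.5463) + (0.0631 + 0.5·0.2975²)·0.7170] / (0.2975·√0.7170)
   = [0.611647 + 0.076972] / 0.251911 = 2.733587
d₂ = d₁ − σ√T = 2.733587 − 0.251911 = 2.481676
risk-neutral PD = N(−d₂) = N(-2.481676) = 0.006538

PD=0.0065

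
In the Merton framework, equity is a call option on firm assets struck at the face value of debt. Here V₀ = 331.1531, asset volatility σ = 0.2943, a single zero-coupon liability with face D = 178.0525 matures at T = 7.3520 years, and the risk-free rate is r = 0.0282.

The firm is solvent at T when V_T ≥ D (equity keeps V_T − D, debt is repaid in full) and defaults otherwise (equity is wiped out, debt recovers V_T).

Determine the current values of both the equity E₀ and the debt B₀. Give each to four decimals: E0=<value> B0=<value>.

E0=199.3136 B0=131.8395

d₁ = [ln(V₀/D) + (r + σ²/2)T] / (σ√T)
   = [ln(331.1531/178.0525) + (0.0282 + 0.5·0.2943²)·7.3520] / (0.2943·√7.3520)
   = [0.620502 + 0.525714] / 0.797982 = 1.436394
d₂ = d₁ − σ√T = 1.436394 − 0.797982 = 0.638412
N(d₁) = 0.924555,  N(d₂) = 0.738397,  e^(−rT) = 0.812754
E₀ = V₀·N(d₁) − D·e^(−rT)·N(d₂)
   = 331.1531·0.924555 − 178.0525·0.812754·0.738397 = 199.313569
B₀ = V₀ − E₀ = 331.1531 − 199.313569 = 131.839531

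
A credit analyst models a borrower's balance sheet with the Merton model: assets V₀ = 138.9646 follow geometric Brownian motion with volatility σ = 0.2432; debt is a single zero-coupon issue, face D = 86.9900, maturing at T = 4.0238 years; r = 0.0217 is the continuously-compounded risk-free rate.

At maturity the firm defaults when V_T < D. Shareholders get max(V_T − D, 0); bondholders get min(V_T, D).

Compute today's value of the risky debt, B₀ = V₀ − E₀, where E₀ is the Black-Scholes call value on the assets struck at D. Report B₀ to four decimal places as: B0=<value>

B0=76.5211

d₁ = [ln(V₀/D) + (r + σ²/2)T] / (σ√T)
   = [ln(138.9646/86.9900) + (0.0217 + 0.5·0.2432²)·4.0238] / (0.2432·√4.0238)
   = [0.468426 + 0.206313] / 0.487845 = 1.383101
d₂ = d₁ − σ√T = 1.383101 − 0.487845 = 0.895256
N(d₁) = 0.916683,  N(d₂) = 0.814675,  e^(−rT) = 0.916387
E₀ = V₀·N(d₁) − D·e^(−rT)·N(d₂)
   = 138.9646·0.916683 − 86.9900·0.916387·0.814675 = 62.443454
B₀ = V₀ − E₀ = 138.9646 − 62.443454 = 76.521146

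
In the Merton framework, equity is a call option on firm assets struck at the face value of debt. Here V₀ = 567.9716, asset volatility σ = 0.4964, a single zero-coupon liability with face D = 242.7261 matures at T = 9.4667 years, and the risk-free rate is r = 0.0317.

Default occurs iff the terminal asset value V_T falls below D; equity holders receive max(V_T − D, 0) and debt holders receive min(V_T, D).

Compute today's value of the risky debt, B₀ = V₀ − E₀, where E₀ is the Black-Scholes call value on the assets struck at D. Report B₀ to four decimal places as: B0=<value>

B0=125.8689

d₁ = [ln(V₀/D) + (r + σ²/2)T] / (σ√T)
   = [ln(567.9716/242.7261) + (0.0317 + 0.5·0.4964²)·9.4667] / (0.4964·√9.4667)
   = [0.850138 + 1.466453] / 1.527324 = 1.516765
d₂ = d₁ − σ√T = 1.516765 − 1.527324 = -0.010559
N(d₁) = 0.935337,  N(d₂) = 0.495788,  e^(−rT) = 0.740748
E₀ = V₀·N(d₁) − D·e^(−rT)·N(d₂)
   = 567.9716·0.935337 − 242.7261·0.740748·0.495788 = 442.102725
B₀ = V₀ − E₀ = 567.9716 − 442.102725 = 125.868875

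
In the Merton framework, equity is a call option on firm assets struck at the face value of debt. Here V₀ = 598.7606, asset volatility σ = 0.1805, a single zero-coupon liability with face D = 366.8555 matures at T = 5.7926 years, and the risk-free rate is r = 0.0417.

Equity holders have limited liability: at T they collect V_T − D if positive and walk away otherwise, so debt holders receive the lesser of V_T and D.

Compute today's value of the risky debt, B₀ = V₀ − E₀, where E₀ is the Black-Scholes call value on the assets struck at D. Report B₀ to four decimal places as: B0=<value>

d₁ = [ln(V₀/D) + (r + σ²/2)T] / (σ√T)
   = [ln(598.7606/366.8555) + (0.0417 + 0.5·0.1805²)·5.7926] / (0.1805·√5.7926)
   = [0.489894 + 0.335914] / 0.434424 = 1.900924
d₂ = d₁ − σ√T = 1.900924 − 0.434424 = 1.466500
N(d₁) = 0.971344,  N(d₂) = 0.928744,  e^(−rT) = 0.785408
E₀ = V₀·N(d₁) − D·e^(−rT)·N(d₂)
   = 598.7606·0.971344 − 366.8555·0.785408·0.928744 = 314.002243
B₀ = V₀ − E₀ = 598.7606 − 314.002243 = 284.758357

B0=284.7584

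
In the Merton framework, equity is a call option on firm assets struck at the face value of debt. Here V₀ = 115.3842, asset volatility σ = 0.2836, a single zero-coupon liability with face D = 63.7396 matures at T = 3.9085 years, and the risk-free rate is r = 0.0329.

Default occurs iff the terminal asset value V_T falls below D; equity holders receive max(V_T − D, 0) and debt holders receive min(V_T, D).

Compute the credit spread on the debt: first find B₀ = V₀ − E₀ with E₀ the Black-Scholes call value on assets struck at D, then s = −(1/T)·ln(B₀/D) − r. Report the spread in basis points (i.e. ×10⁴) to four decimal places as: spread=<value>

spread=95.3472

d₁ = [ln(V₀/D) + (r + σ²/2)T] / (σ√T)
   = [ln(115.3842/63.7396) + (0.0329 + 0.5·0.2836²)·3.9085] / (0.2836·√3.9085)
   = [0.593461 + 0.285768] / 0.560675 = 1.568162
d₂ = d₁ − σ√T = 1.568162 − 0.560675 = 1.007487
N(d₁) = 0.941578,  N(d₂) = 0.843150,  e^(−rT) = 0.879335
E₀ = V₀·N(d₁) − D·e^(−rT)·N(d₂)
   = 115.3842·0.941578 − 63.7396·0.879335·0.843150 = 61.386042
B₀ = V₀ − E₀ = 115.3842 − 61.386042 = 53.998158
spread = −(1/T)·ln(B₀/D) − r = −(1/3.9085)·ln(53.998158/63.7396) − 0.0329 = 0.00953472
in basis points: 0.00953472 × 10⁴ = 95.3472 bp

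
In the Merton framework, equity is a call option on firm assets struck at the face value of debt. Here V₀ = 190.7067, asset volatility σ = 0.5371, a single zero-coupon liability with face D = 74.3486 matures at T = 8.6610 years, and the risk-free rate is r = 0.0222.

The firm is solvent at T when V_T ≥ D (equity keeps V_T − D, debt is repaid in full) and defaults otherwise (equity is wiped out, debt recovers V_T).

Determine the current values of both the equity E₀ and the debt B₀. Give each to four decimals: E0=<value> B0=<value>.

d₁ = [ln(V₀/D) + (r + σ²/2)T] / (σ√T)
   = [ln(190.7067/74.3486) + (0.0222 + 0.5·0.5371²)·8.6610] / (0.5371·√8.6610)
   = [0.941972 + 1.441521] / 1.580663 = 1.507908
d₂ = d₁ − σ√T = 1.507908 − 1.580663 = -0.072755
N(d₁) = 0.934211,  N(d₂) = 0.471001,  e^(−rT) = 0.825081
E₀ = V₀·N(d₁) − D·e^(−rT)·N(d₂)
   = 190.7067·0.934211 − 74.3486·0.825081·0.471001 = 149.267417
B₀ = V₀ − E₀ = 190.7067 − 149.267417 = 41.439283

E0=149.2674 B0=41.4393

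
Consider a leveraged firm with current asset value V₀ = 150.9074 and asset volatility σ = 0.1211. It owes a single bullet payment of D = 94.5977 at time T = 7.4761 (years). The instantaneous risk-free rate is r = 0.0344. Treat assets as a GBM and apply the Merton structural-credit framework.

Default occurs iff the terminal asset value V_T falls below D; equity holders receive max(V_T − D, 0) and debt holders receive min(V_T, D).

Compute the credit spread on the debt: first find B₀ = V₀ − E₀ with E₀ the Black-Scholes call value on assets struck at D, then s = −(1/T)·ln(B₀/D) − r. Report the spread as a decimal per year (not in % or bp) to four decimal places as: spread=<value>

spread=0.0003

d₁ = [ln(V₀/D) + (r + σ²/2)T] / (σ√T)
   = [ln(150.9074/94.5977) + (0.0344 + 0.5·0.1211²)·7.4761] / (0.1211·√7.4761)
   = [0.467033 + 0.311997] / 0.331117 = 2.352733
d₂ = d₁ − σ√T = 2.352733 − 0.331117 = 2.021616
N(d₁) = 0.990682,  N(d₂) = 0.978392,  e^(−rT) = 0.773231
E₀ = V₀·N(d₁) − D·e^(−rT)·N(d₂)
   = 150.9074·0.990682 − 94.5977·0.773231·0.978392 = 77.935937
B₀ = V₀ − E₀ = 150.9074 − 77.935937 = 72.971463
spread = −(1/T)·ln(B₀/D) − r = −(1/7.4761)·ln(72.971463/94.5977) − 0.0344 = 0.00031927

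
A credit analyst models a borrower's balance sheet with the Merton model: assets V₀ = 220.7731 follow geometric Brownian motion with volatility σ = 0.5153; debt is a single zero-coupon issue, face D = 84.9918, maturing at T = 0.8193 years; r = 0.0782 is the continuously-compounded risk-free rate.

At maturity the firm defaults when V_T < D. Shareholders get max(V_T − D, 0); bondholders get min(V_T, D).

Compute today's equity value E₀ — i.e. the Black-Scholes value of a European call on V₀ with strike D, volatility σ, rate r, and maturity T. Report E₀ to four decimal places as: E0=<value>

E0=141.3655

d₁ = [ln(V₀/D) + (r + σ²/2)T] / (σ√T)
   = [ln(220.7731/84.9918) + (0.0782 + 0.5·0.5153²)·0.8193] / (0.5153·√0.8193)
   = [0.954581 + 0.172845] / 0.466425 = 2.417166
d₂ = d₁ − σ√T = 2.417166 − 0.466425 = 1.950741
N(d₁) = 0.992179,  N(d₂) = 0.974456,  e^(−rT) = 0.937940
E₀ = V₀·N(d₁) − D·e^(−rT)·N(d₂)
   = 220.7731·0.992179 − 84.9918·0.937940·0.974456 = 141.365525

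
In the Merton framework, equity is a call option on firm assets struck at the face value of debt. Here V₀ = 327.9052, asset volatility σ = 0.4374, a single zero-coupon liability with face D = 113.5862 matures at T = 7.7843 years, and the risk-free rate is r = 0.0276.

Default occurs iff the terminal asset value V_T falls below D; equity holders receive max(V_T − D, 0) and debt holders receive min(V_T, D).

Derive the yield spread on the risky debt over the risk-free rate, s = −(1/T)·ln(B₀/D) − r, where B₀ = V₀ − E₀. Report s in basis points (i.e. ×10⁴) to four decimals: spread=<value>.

d₁ = [ln(V₀/D) + (r + σ²/2)T] / (σ√T)
   = [ln(327.9052/113.5862) + (0.0276 + 0.5·0.4374²)·7.7843] / (0.4374·√7.7843)
   = [1.060163 + 0.959488] / 1.220362 = 1.654961
d₂ = d₁ − σ√T = 1.654961 − 1.220362 = 0.434599
N(d₁) = 0.951034,  N(d₂) = 0.668073,  e^(−rT) = 0.806665
E₀ = V₀·N(d₁) − D·e^(−rT)·N(d₂)
   = 327.9052·0.951034 − 113.5862·0.806665·0.668073 = 250.636021
B₀ = V₀ − E₀ = 327.9052 − 250.636021 = 77.269179
spread = −(1/T)·ln(B₀/D) − r = −(1/7.7843)·ln(77.269179/113.5862) − 0.0276 = 0.02189281
in basis points: 0.02189281 × 10⁴ = 218.9281 bp

spread=218.9281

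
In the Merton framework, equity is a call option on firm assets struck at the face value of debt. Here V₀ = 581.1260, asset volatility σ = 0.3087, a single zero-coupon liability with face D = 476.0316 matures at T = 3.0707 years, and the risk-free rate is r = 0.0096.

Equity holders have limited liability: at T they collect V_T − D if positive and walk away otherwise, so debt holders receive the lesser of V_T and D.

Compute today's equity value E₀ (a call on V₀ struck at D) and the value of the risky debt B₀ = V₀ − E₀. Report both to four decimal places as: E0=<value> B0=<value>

d₁ = [ln(V₀/D) + (r + σ²/2)T] / (σ√T)
   = [ln(581.1260/476.0316) + (0.0096 + 0.5·0.3087²)·3.0707] / (0.3087·√3.0707)
   = [0.199483 + 0.175791] / 0.540948 = 0.693735
d₂ = d₁ − σ√T = 0.693735 − 0.540948 = 0.152787
N(d₁) = 0.756076,  N(d₂) = 0.560717,  e^(−rT) = 0.970952
E₀ = V₀·N(d₁) − D·e^(−rT)·N(d₂)
   = 581.1260·0.756076 − 476.0316·0.970952·0.560717 = 180.209891
B₀ = V₀ − E₀ = 581.1260 − 180.209891 = 400.916109

E0=180.2099 B0=400.9161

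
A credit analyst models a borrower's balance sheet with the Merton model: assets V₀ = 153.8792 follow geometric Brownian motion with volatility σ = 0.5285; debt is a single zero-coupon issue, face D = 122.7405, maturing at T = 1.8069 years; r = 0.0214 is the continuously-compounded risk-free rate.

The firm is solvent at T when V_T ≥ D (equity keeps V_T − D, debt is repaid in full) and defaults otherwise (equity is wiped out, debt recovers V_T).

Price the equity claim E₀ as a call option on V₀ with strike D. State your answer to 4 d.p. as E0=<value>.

E0=58.1073

d₁ = [ln(V₀/D) + (r + σ²/2)T] / (σ√T)
   = [ln(153.8792/122.7405) + (0.0214 + 0.5·0.5285²)·1.8069] / (0.5285·√1.8069)
   = [0.226096 + 0.291012] / 0.710415 = 0.727896
d₂ = d₁ − σ√T = 0.727896 − 0.710415 = 0.017481
N(d₁) = 0.766661,  N(d₂) = 0.506973,  e^(−rT) = 0.962070
E₀ = V₀·N(d₁) − D·e^(−rT)·N(d₂)
   = 153.8792·0.766661 − 122.7405·0.962070·0.506973 = 58.107261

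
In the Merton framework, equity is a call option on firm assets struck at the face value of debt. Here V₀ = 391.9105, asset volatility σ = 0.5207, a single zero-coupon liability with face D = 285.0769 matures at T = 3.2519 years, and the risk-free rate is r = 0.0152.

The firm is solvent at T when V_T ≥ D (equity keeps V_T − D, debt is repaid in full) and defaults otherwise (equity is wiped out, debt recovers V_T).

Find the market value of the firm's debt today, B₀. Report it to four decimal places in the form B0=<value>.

d₁ = [ln(V₀/D) + (r + σ²/2)T] / (σ√T)
   = [ln(391.9105/285.0769) + (0.0152 + 0.5·0.5207²)·3.2519] / (0.5207·√3.2519)
   = [0.318275 + 0.490270] / 0.938980 = 0.861089
d₂ = d₁ − σ√T = 0.861089 − 0.938980 = -0.077891
N(d₁) = 0.805405,  N(d₂) = 0.468957,  e^(−rT) = 0.951773
E₀ = V₀·N(d₁) − D·e^(−rT)·N(d₂)
   = 391.9105·0.805405 − 285.0769·0.951773·0.468957 = 188.405346
B₀ = V₀ − E₀ = 391.9105 − 188.405346 = 203.505154

B0=203.5052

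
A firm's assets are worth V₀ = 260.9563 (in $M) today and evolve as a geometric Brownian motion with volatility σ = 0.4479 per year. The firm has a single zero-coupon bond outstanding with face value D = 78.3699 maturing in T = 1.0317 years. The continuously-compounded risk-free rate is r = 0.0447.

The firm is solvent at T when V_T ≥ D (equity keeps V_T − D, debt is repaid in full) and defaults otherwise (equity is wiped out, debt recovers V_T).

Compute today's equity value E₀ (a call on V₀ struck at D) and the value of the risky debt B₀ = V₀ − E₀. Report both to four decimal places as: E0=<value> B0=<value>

E0=186.1753 B0=74.7810

d₁ = [ln(V₀/D) + (r + σ²/2)T] / (σ√T)
   = [ln(260.9563/78.3699) + (0.0447 + 0.5·0.4479²)·1.0317] / (0.4479·√1.0317)
   = [1.202913 + 0.149604] / 0.454944 = 2.972932
d₂ = d₁ − σ√T = 2.972932 − 0.454944 = 2.517988
N(d₁) = 0.998525,  N(d₂) = 0.994099,  e^(−rT) = 0.954930
E₀ = V₀·N(d₁) − D·e^(−rT)·N(d₂)
   = 260.9563·0.998525 − 78.3699·0.954930·0.994099 = 186.175287
B₀ = V₀ − E₀ = 260.9563 − 186.175287 = 74.781013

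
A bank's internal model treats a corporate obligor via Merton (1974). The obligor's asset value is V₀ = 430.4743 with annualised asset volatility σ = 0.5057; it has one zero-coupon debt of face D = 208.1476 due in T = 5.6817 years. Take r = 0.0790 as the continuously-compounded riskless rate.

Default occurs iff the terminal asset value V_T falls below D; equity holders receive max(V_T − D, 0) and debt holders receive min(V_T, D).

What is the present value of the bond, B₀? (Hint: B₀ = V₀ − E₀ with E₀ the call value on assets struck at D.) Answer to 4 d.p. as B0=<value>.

d₁ = [ln(V₀/D) + (r + σ²/2)T] / (σ√T)
   = [ln(430.4743/208.1476) + (0.0790 + 0.5·0.5057²)·5.6817] / (0.5057·√5.6817)
   = [0.726640 + 1.175352] / 1.205403 = 1.577890
d₂ = d₁ − σ√T = 1.577890 − 1.205403 = 0.372487
N(d₁) = 0.942705,  N(d₂) = 0.645235,  e^(−rT) = 0.638359
E₀ = V₀·N(d₁) − D·e^(−rT)·N(d₂)
   = 430.4743·0.942705 − 208.1476·0.638359·0.645235 = 320.075826
B₀ = V₀ − E₀ = 430.4743 − 320.075826 = 110.398474

B0=110.3985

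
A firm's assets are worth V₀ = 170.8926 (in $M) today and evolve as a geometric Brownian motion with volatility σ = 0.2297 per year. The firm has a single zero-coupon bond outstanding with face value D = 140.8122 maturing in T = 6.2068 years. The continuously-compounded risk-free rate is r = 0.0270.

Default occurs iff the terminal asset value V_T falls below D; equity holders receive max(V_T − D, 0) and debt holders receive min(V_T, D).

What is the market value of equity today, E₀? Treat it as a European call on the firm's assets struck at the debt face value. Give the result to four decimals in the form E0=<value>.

d₁ = [ln(V₀/D) + (r + σ²/2)T] / (σ√T)
   = [ln(170.8926/140.8122) + (0.0270 + 0.5·0.2297²)·6.2068] / (0.2297·√6.2068)
   = [0.193608 + 0.331325] / 0.572262 = 0.917296
d₂ = d₁ − σ√T = 0.917296 − 0.572262 = 0.345034
N(d₁) = 0.820506,  N(d₂) = 0.634966,  e^(−rT) = 0.845706
E₀ = V₀·N(d₁) − D·e^(−rT)·N(d₂)
   = 170.8926·0.820506 − 140.8122·0.845706·0.634966 = 64.603111

E0=64.6031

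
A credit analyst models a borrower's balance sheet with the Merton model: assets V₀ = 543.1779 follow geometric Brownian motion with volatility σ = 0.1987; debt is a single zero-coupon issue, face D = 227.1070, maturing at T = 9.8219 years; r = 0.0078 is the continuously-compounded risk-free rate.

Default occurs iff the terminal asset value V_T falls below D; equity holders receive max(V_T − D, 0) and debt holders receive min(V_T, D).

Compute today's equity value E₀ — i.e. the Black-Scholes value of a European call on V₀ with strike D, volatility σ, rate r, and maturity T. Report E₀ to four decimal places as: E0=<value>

d₁ = [ln(V₀/D) + (r + σ²/2)T] / (σ√T)
   = [ln(543.1779/227.1070) + (0.0078 + 0.5·0.1987²)·9.8219] / (0.1987·√9.8219)
   = [0.872016 + 0.270503] / 0.622724 = 1.834712
d₂ = d₁ − σ√T = 1.834712 − 0.622724 = 1.211988
N(d₁) = 0.966726,  N(d₂) = 0.887241,  e^(−rT) = 0.926250
E₀ = V₀·N(d₁) − D·e^(−rT)·N(d₂)
   = 543.1779·0.966726 − 227.1070·0.926250·0.887241 = 338.465821

E0=338.4658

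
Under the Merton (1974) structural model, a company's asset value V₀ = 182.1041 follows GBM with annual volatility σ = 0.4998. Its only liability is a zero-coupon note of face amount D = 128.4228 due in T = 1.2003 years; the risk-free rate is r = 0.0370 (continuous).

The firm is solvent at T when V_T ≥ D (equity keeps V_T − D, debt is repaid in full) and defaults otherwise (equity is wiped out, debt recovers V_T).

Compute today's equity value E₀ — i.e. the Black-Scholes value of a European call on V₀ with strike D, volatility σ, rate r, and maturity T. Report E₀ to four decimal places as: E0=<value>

d₁ = [ln(V₀/D) + (r + σ²/2)T] / (σ√T)
   = [ln(182.1041/128.4228) + (0.0370 + 0.5·0.4998²)·1.2003] / (0.4998·√1.2003)
   = [0.349251 + 0.194329] / 0.547572 = 0.992708
d₂ = d₁ − σ√T = 0.992708 − 0.547572 = 0.445136
N(d₁) = 0.839574,  N(d₂) = 0.671889,  e^(−rT) = 0.956561
E₀ = V₀·N(d₁) − D·e^(−rT)·N(d₂)
   = 182.1041·0.839574 − 128.4228·0.956561·0.671889 = 70.352143

E0=70.3521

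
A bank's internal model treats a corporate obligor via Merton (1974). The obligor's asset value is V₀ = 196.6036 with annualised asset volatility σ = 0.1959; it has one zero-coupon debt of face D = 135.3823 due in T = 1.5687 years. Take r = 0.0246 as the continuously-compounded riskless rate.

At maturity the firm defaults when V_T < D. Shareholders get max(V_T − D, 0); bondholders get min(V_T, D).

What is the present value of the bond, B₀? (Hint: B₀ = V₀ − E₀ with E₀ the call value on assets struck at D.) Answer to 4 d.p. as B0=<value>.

B0=129.5039

d₁ = [ln(V₀/D) + (r + σ²/2)T] / (σ√T)
   = [ln(196.6036/135.3823) + (0.0246 + 0.5·0.1959²)·1.5687] / (0.1959·√1.5687)
   = [0.373087 + 0.068691] / 0.245360 = 1.800526
d₂ = d₁ − σ√T = 1.800526 − 0.245360 = 1.555166
N(d₁) = 0.964111,  N(d₂) = 0.940047,  e^(−rT) = 0.962145
E₀ = V₀·N(d₁) − D·e^(−rT)·N(d₂)
   = 196.6036·0.964111 − 135.3823·0.962145·0.940047 = 67.099679
B₀ = V₀ − E₀ = 196.6036 − 67.099679 = 129.503921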